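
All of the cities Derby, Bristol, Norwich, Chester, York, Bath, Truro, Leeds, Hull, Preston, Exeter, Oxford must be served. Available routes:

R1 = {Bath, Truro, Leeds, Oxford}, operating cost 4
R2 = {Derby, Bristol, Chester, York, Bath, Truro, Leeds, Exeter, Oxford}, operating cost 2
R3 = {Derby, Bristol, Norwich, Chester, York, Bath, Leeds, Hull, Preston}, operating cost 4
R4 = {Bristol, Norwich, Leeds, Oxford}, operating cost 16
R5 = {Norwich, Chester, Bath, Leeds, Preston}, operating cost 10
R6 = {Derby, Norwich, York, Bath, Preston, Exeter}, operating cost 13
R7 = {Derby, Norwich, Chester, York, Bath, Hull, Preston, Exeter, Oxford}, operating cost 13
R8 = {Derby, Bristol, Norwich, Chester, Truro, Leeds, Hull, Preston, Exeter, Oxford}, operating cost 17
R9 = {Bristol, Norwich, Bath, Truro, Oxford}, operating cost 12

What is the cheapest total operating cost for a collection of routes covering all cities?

R2, R3 cover every city at operating cost 2 + 4 = 6.
Any cover uses at least 2 routes; among all covering selections none totals below 6.

6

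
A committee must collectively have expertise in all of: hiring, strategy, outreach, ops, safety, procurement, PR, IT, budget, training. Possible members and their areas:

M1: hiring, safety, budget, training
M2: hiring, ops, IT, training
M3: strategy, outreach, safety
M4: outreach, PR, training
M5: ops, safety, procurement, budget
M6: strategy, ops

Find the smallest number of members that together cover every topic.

4

M2, M3, M4, M5 together cover {hiring, strategy, outreach, ops, safety, procurement, PR, IT, budget, training} — every topic.
No 3 of the 6 members cover everything (all 20 triples fall short), so 4 is minimum.
Greedy (largest uncovered first) would take M1, M2, M3, M4, M5 — 5 members — but 4 suffice.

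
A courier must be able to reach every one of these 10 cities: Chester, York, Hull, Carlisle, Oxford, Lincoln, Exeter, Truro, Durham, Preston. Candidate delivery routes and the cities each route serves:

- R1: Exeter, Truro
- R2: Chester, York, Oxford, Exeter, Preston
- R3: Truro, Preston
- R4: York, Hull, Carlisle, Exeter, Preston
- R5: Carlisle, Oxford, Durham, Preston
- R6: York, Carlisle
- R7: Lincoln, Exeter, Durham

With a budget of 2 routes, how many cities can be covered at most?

7

Choosing R2, R4 covers {Chester, York, Hull, Carlisle, Oxford, Exeter, Preston} — 7 cities.
No choice of 2 routes does better; here Lincoln, Truro, Durham are left uncovered.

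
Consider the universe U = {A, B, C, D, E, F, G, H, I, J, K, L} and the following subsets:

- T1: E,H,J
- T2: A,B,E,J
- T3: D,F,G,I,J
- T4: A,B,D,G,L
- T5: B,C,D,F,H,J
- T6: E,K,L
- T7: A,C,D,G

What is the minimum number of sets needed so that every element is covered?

4

T2, T3, T5, T6 together cover {A, B, C, D, E, F, G, H, I, J, K, L} — every element.
No 3 of the 7 sets cover everything (all 35 triples fall short), so 4 is minimum.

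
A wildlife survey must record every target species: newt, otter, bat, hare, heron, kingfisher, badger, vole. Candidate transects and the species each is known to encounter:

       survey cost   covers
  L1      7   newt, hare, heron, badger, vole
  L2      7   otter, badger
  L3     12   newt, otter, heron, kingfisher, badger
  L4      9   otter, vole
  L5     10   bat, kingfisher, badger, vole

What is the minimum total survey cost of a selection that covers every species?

L1, L2, L5 cover every species at survey cost 7 + 7 + 10 = 24.
Any cover uses at least 3 transects; among all covering selections none totals below 24.

24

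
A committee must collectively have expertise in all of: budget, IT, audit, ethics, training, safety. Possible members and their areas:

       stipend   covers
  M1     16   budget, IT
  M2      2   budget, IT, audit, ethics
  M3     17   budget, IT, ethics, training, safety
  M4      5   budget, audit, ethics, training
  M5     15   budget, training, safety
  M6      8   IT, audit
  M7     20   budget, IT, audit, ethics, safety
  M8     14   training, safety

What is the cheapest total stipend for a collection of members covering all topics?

M2, M8 cover every topic at stipend 2 + 14 = 16.
Any cover uses at least 2 members; among all covering selections none totals below 16.
Greedy by coverage-per-stipend would pick M2, M4, M8 for 21 — worse than the optimum 16.

16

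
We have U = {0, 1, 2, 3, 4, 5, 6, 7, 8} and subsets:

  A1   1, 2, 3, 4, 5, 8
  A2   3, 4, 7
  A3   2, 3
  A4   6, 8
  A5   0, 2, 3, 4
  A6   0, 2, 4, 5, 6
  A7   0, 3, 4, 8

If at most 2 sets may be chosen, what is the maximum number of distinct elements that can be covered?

8

Choosing A1, A6 covers {0, 1, 2, 3, 4, 5, 6, 8} — 8 elements.
No choice of 2 sets does better; here 7 is left uncovered.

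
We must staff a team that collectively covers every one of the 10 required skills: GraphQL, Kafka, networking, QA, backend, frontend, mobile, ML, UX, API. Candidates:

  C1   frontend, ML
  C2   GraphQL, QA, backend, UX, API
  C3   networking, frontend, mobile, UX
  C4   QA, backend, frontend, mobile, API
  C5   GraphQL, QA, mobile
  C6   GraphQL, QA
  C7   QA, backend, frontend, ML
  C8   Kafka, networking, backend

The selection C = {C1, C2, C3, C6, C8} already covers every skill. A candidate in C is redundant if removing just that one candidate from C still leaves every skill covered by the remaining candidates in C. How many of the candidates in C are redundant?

Drop C1: ML uncovered — not redundant.
Drop C2: API uncovered — not redundant.
Drop C3: mobile uncovered — not redundant.
Drop C6: the rest still cover every skill — redundant.
Drop C8: Kafka uncovered — not redundant.
1 redundant: C6.

1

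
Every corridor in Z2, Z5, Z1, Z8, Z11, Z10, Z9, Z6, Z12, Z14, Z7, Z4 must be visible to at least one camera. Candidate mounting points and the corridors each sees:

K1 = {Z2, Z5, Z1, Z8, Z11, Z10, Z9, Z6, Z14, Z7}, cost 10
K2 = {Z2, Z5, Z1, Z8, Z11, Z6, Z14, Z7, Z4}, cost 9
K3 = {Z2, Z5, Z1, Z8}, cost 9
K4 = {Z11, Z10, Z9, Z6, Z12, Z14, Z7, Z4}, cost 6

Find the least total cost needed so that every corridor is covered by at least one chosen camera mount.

15

K2, K4 cover every corridor at cost 9 + 6 = 15.
Any cover uses at least 2 camera mounts; among all covering selections none totals below 15.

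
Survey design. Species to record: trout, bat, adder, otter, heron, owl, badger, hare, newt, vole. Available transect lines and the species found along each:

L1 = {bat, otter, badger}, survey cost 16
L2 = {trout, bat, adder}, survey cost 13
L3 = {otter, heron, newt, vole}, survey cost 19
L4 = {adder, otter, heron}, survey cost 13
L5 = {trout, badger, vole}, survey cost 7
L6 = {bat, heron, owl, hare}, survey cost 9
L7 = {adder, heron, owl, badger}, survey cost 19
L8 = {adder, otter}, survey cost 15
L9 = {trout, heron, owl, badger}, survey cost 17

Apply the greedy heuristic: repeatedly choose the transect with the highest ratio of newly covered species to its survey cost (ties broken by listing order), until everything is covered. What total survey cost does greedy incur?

Pick 1: L6 adds 4 new (bat, heron, owl, hare) at survey cost 9 (ratio 4/9).
Pick 2: L5 adds 3 new (trout, badger, vole) at survey cost 7 (ratio 3/7).
Pick 3: L4 adds 2 new (adder, otter) at survey cost 13 (ratio 2/13).
Pick 4: L3 adds 1 new (newt) at survey cost 19 (ratio 1/19).
Greedy total survey cost: 9 + 7 + 13 + 19 = 48.

48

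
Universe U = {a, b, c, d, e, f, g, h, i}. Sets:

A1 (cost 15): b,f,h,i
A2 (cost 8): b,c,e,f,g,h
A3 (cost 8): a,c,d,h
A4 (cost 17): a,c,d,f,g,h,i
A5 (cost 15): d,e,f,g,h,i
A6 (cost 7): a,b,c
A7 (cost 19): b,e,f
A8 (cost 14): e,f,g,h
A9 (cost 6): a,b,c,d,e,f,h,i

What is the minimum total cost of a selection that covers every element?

14

A2, A9 cover every element at cost 8 + 6 = 14.
Any cover uses at least 2 sets; among all covering selections none totals below 14.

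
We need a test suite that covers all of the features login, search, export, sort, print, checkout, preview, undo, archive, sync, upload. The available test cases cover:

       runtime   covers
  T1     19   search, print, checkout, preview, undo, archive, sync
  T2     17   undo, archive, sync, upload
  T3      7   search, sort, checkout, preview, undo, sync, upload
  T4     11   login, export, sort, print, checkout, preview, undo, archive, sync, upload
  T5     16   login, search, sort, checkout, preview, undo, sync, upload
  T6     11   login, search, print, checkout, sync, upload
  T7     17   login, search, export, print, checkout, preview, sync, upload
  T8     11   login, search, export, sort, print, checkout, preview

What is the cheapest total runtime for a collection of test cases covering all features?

18

T3, T4 cover every feature at runtime 7 + 11 = 18.
Any cover uses at least 2 test cases; among all covering selections none totals below 18.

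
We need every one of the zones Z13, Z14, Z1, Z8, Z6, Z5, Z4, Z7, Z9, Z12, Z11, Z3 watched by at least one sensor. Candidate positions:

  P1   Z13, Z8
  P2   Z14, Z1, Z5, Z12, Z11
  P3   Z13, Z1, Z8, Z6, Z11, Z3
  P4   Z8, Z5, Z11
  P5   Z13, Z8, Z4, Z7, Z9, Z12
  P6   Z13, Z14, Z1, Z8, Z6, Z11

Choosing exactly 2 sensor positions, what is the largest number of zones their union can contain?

Choosing P2, P5 covers {Z13, Z14, Z1, Z8, Z5, Z4, Z7, Z9, Z12, Z11} — 10 zones.
No choice of 2 sensor positions does better; here Z6, Z3 are left uncovered.

10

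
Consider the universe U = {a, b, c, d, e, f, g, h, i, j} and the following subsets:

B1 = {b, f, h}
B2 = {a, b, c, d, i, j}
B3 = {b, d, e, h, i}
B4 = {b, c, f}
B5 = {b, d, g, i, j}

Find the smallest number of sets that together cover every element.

B1, B2, B3, B5 together cover {a, b, c, d, e, f, g, h, i, j} — every element.
No 3 of the 5 sets cover everything (all 10 triples fall short), so 4 is minimum.

4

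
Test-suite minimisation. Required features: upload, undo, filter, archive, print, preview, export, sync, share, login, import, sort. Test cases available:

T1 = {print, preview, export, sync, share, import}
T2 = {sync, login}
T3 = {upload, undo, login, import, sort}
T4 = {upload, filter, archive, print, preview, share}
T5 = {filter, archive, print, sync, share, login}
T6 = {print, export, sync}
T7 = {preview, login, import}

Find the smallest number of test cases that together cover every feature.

T1, T3, T4 together cover {upload, undo, filter, archive, print, preview, export, sync, share, login, import, sort} — every feature.
No 2 of the 7 test cases cover everything (all 21 pairs fall short), so 3 is minimum.

3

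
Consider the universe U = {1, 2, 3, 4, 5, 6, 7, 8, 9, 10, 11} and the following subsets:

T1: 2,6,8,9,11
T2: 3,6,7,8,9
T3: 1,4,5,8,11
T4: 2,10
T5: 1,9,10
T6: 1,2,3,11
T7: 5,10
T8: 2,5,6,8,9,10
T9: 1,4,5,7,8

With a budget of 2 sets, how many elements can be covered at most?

Choosing T1, T9 covers {1, 2, 4, 5, 6, 7, 8, 9, 11} — 9 elements.
No choice of 2 sets does better; here 3, 10 are left uncovered.

9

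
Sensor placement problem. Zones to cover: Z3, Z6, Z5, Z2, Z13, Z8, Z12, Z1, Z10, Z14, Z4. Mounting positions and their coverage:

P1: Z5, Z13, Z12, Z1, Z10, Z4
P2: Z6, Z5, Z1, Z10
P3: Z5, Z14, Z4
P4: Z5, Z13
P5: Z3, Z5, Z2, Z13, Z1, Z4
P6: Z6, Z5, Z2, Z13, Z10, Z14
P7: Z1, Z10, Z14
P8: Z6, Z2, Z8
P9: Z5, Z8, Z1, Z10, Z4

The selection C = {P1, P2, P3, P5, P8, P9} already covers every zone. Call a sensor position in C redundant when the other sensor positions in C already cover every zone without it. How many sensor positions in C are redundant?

Drop P1: Z12 uncovered — not redundant.
Drop P2: the rest still cover every zone — redundant.
Drop P3: Z14 uncovered — not redundant.
Drop P5: Z3 uncovered — not redundant.
Drop P8: the rest still cover every zone — redundant.
Drop P9: the rest still cover every zone — redundant.
3 redundant: P2, P8, P9.

3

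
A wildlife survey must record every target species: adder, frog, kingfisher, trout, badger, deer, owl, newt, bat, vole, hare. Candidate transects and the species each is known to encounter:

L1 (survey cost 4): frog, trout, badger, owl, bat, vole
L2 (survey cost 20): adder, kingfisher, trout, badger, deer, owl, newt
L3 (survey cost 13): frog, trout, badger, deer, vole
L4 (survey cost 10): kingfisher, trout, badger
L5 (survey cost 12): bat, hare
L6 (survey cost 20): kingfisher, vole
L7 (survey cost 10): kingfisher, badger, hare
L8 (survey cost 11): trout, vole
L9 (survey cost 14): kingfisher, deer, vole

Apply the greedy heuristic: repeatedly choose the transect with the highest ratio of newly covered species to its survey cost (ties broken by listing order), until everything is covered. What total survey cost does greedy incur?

34

Pick 1: L1 adds 6 new (frog, trout, badger, owl, bat, vole) at survey cost 4 (ratio 6/4).
Pick 2: L2 adds 4 new (adder, kingfisher, deer, newt) at survey cost 20 (ratio 4/20).
Pick 3: L7 adds 1 new (hare) at survey cost 10 (ratio 1/10).
Greedy total survey cost: 4 + 20 + 10 = 34.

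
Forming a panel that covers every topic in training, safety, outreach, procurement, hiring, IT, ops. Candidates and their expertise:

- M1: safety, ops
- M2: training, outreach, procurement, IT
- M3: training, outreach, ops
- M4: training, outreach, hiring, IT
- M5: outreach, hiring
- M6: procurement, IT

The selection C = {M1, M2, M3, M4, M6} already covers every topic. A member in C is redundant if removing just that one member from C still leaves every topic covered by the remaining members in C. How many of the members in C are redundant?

Drop M1: safety uncovered — not redundant.
Drop M2: the rest still cover every topic — redundant.
Drop M3: the rest still cover every topic — redundant.
Drop M4: hiring uncovered — not redundant.
Drop M6: the rest still cover every topic — redundant.
3 redundant: M2, M3, M6.

3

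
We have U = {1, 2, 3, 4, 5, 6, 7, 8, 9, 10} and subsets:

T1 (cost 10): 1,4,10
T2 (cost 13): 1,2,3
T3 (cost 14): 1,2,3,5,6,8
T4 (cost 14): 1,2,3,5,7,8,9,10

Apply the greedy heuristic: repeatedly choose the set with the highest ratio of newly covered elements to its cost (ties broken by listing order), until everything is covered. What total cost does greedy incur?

Pick 1: T4 adds 8 new (1, 2, 3, 5, 7, 8, 9, 10) at cost 14 (ratio 8/14).
Pick 2: T1 adds 1 new (4) at cost 10 (ratio 1/10).
Pick 3: T3 adds 1 new (6) at cost 14 (ratio 1/14).
Greedy total cost: 14 + 10 + 14 = 38.

38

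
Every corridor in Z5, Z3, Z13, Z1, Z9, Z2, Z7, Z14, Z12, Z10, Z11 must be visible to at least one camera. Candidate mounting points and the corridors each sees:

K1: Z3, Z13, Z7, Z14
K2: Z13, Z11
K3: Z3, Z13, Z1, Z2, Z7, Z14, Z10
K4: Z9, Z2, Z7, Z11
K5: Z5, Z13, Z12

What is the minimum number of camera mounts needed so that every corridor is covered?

3

K3, K4, K5 together cover {Z5, Z3, Z13, Z1, Z9, Z2, Z7, Z14, Z12, Z10, Z11} — every corridor.
No 2 of the 5 camera mounts cover everything (all 10 pairs fall short), so 3 is minimum.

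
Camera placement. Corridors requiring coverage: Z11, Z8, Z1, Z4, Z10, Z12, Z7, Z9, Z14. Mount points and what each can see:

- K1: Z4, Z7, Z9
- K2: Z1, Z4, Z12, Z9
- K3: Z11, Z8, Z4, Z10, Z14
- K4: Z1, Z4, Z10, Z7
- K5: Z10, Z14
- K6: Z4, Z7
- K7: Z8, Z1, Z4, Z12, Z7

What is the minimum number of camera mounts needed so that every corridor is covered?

3

K1, K2, K3 together cover {Z11, Z8, Z1, Z4, Z10, Z12, Z7, Z9, Z14} — every corridor.
No 2 of the 7 camera mounts cover everything (all 21 pairs fall short), so 3 is minimum.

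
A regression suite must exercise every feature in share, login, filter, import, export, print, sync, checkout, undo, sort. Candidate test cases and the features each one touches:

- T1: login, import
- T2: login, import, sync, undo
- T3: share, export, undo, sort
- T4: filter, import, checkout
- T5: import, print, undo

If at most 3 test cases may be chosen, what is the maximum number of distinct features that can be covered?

Choosing T2, T3, T4 covers {share, login, filter, import, export, sync, checkout, undo, sort} — 9 features.
No choice of 3 test cases does better; here print is left uncovered.

9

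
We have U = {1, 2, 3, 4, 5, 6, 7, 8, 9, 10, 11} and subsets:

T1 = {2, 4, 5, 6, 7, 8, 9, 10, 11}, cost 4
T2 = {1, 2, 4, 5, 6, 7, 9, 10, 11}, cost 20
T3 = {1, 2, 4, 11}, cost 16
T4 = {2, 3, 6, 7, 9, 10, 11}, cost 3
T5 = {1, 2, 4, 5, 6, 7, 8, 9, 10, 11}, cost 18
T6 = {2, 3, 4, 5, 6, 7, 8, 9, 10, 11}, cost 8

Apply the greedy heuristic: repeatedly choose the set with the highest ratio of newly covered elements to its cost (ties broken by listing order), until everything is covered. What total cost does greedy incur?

23

Pick 1: T4 adds 7 new (2, 3, 6, 7, 9, 10, 11) at cost 3 (ratio 7/3).
Pick 2: T1 adds 3 new (4, 5, 8) at cost 4 (ratio 3/4).
Pick 3: T3 adds 1 new (1) at cost 16 (ratio 1/16).
Greedy total cost: 3 + 4 + 16 = 23. (The true optimum is 21, so greedy overshoots here.)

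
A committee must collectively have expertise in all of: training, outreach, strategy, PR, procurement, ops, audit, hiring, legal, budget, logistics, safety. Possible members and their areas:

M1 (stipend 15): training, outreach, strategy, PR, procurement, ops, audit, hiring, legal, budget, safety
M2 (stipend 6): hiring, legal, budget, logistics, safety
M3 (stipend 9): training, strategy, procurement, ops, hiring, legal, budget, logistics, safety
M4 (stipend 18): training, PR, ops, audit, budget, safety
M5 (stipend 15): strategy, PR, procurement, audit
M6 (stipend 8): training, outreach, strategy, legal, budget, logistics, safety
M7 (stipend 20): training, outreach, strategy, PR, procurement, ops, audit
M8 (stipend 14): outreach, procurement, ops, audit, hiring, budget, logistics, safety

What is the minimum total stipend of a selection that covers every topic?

M1, M2 cover every topic at stipend 15 + 6 = 21.
Any cover uses at least 2 members; among all covering selections none totals below 21.

21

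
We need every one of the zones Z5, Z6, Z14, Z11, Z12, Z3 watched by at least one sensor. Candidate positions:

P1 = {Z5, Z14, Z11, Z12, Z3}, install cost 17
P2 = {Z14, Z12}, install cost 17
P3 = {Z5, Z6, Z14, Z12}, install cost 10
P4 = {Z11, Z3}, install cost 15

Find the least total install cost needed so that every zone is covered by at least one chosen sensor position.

P3, P4 cover every zone at install cost 10 + 15 = 25.
Any cover uses at least 2 sensor positions; among all covering selections none totals below 25.

25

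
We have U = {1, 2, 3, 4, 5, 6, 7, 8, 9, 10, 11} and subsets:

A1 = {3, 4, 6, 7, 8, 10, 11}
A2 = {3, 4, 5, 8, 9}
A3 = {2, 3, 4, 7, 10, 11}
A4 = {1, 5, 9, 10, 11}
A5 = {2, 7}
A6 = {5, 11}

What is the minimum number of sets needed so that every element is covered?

A1, A3, A4 together cover {1, 2, 3, 4, 5, 6, 7, 8, 9, 10, 11} — every element.
No 2 of the 6 sets cover everything (all 15 pairs fall short), so 3 is minimum.

3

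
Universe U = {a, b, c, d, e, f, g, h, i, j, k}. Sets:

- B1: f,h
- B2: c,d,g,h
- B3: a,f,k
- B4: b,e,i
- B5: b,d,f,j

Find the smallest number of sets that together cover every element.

4

B2, B3, B4, B5 together cover {a, b, c, d, e, f, g, h, i, j, k} — every element.
No 3 of the 5 sets cover everything (all 10 triples fall short), so 4 is minimum.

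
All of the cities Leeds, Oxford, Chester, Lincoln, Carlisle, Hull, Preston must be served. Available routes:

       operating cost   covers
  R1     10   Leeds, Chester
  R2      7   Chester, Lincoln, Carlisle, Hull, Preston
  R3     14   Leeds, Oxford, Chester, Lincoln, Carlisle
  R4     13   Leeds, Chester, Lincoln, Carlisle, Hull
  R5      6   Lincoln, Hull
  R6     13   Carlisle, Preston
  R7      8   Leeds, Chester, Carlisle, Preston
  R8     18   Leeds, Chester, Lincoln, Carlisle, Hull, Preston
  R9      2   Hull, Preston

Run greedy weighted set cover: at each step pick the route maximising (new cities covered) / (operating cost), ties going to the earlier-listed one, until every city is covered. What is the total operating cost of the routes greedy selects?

Pick 1: R9 adds 2 new (Hull, Preston) at operating cost 2 (ratio 2/2).
Pick 2: R2 adds 3 new (Chester, Lincoln, Carlisle) at operating cost 7 (ratio 3/7).
Pick 3: R3 adds 2 new (Leeds, Oxford) at operating cost 14 (ratio 2/14).
Greedy total operating cost: 2 + 7 + 14 = 23. (The true optimum is 16, so greedy overshoots here.)

23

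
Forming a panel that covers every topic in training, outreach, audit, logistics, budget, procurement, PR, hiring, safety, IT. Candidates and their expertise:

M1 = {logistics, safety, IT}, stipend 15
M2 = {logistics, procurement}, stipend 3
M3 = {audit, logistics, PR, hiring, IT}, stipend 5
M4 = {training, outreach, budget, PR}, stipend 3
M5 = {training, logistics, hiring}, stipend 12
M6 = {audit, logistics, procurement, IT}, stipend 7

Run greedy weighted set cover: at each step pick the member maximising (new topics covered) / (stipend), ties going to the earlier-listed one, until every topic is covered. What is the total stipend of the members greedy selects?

26

Pick 1: M4 adds 4 new (training, outreach, budget, PR) at stipend 3 (ratio 4/3).
Pick 2: M3 adds 4 new (audit, logistics, hiring, IT) at stipend 5 (ratio 4/5).
Pick 3: M2 adds 1 new (procurement) at stipend 3 (ratio 1/3).
Pick 4: M1 adds 1 new (safety) at stipend 15 (ratio 1/15).
Greedy total stipend: 3 + 5 + 3 + 15 = 26.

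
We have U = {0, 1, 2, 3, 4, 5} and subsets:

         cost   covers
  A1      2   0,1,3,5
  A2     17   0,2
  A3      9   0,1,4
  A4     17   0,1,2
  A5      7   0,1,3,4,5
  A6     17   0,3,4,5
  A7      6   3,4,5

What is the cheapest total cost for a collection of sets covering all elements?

23

A4, A7 cover every element at cost 17 + 6 = 23.
Any cover uses at least 2 sets; among all covering selections none totals below 23.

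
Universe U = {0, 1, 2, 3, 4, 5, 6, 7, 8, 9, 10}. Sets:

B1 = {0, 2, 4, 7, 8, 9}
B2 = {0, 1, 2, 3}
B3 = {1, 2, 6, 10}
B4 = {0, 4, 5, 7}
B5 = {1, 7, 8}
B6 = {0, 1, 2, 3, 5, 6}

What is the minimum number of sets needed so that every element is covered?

B1, B3, B6 together cover {0, 1, 2, 3, 4, 5, 6, 7, 8, 9, 10} — every element.
No 2 of the 6 sets cover everything (all 15 pairs fall short), so 3 is minimum.

3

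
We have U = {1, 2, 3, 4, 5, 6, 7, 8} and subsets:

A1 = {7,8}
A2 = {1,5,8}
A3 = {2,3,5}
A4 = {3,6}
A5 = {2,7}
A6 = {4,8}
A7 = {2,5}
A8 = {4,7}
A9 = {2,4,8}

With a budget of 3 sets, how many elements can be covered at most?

Choosing A2, A3, A8 covers {1, 2, 3, 4, 5, 7, 8} — 7 elements.
No choice of 3 sets does better; here 6 is left uncovered.

7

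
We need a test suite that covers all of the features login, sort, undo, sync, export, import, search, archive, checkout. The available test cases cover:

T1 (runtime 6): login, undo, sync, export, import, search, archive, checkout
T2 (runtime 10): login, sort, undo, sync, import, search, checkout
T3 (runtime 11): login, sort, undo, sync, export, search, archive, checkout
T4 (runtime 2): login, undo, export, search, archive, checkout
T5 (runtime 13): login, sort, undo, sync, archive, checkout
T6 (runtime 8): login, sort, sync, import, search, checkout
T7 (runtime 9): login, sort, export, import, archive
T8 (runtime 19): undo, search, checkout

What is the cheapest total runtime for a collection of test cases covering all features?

10

T4, T6 cover every feature at runtime 2 + 8 = 10.
Any cover uses at least 2 test cases; among all covering selections none totals below 10.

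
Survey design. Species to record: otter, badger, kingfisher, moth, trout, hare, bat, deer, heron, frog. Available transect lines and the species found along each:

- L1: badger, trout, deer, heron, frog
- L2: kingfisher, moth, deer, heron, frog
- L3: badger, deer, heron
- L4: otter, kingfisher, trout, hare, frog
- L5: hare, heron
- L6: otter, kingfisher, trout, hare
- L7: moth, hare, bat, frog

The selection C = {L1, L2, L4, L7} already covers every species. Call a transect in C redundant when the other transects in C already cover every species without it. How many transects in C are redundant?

Drop L1: badger uncovered — not redundant.
Drop L2: the rest still cover every species — redundant.
Drop L4: otter uncovered — not redundant.
Drop L7: bat uncovered — not redundant.
1 redundant: L2.

1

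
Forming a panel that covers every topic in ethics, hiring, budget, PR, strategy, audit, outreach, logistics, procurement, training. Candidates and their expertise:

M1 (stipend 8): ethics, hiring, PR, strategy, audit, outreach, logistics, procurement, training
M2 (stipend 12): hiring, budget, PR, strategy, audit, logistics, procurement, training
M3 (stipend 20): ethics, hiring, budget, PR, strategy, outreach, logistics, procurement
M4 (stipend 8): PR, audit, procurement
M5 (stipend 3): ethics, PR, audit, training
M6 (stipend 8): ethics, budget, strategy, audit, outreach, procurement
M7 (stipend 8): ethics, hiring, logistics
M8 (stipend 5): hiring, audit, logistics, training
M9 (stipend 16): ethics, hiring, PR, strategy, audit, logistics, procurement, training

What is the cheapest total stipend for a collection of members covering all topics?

16

M1, M6 cover every topic at stipend 8 + 8 = 16.
Any cover uses at least 2 members; among all covering selections none totals below 16.
Greedy by coverage-per-stipend would pick M5, M1, M6 for 19 — worse than the optimum 16.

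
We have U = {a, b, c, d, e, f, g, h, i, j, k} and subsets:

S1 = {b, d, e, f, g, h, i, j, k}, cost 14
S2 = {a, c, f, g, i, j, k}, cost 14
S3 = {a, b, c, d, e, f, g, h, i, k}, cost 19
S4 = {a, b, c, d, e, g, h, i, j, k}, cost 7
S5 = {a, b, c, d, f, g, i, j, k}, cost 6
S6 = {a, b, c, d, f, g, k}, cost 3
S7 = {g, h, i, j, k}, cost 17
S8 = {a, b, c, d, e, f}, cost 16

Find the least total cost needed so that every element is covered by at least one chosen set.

S4, S6 cover every element at cost 7 + 3 = 10.
Any cover uses at least 2 sets; among all covering selections none totals below 10.

10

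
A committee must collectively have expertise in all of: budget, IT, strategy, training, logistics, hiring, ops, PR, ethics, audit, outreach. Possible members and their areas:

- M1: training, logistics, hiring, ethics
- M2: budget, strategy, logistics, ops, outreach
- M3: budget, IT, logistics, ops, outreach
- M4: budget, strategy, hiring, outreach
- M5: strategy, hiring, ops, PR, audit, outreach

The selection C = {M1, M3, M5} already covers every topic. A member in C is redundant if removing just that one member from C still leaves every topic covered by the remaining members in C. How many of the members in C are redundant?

0

Drop M1: training, ethics uncovered — not redundant.
Drop M3: budget, IT uncovered — not redundant.
Drop M5: strategy, PR, audit uncovered — not redundant.
None of the members in C is redundant.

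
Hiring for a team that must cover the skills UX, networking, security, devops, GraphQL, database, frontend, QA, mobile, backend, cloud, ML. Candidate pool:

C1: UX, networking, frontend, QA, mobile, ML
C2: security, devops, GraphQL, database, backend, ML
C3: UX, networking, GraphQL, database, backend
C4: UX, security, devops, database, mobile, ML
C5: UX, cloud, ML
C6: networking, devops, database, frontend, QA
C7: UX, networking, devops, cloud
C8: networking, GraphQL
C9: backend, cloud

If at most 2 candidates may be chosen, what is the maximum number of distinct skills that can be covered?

11

Choosing C1, C2 covers {UX, networking, security, devops, GraphQL, database, frontend, QA, mobile, backend, ML} — 11 skills.
No choice of 2 candidates does better; here cloud is left uncovered.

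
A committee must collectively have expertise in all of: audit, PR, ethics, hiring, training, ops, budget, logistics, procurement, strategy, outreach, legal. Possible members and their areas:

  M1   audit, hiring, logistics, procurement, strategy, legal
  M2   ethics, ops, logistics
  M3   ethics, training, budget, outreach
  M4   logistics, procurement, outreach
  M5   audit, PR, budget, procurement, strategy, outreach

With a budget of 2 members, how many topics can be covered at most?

10

Choosing M1, M3 covers {audit, ethics, hiring, training, budget, logistics, procurement, strategy, outreach, legal} — 10 topics.
No choice of 2 members does better; here PR, ops are left uncovered.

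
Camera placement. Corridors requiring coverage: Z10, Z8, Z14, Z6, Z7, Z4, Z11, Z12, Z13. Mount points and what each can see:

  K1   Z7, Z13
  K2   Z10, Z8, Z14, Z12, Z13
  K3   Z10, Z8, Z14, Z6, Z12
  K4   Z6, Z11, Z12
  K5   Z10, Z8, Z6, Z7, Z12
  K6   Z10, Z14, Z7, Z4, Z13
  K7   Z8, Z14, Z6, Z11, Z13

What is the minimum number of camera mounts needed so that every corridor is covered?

3

K2, K4, K6 together cover {Z10, Z8, Z14, Z6, Z7, Z4, Z11, Z12, Z13} — every corridor.
No 2 of the 7 camera mounts cover everything (all 21 pairs fall short), so 3 is minimum.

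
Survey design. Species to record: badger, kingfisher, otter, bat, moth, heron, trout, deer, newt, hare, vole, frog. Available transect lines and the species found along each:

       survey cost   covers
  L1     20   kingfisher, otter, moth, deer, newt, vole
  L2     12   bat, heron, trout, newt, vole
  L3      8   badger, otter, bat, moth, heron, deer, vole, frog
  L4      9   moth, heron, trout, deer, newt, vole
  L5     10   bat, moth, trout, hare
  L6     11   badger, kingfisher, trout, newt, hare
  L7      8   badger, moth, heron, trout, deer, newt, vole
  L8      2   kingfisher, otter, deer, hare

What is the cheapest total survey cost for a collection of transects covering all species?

L3, L7, L8 cover every species at survey cost 8 + 8 + 2 = 18.
Any cover uses at least 2 transects; among all covering selections none totals below 18.

18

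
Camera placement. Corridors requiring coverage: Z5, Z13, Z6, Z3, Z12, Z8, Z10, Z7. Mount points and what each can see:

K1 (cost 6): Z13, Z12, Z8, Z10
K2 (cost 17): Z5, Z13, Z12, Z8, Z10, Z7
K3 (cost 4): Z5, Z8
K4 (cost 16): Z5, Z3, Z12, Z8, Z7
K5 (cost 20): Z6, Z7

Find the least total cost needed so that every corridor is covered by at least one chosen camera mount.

K1, K4, K5 cover every corridor at cost 6 + 16 + 20 = 42.
Any cover uses at least 3 camera mounts; among all covering selections none totals below 42.

42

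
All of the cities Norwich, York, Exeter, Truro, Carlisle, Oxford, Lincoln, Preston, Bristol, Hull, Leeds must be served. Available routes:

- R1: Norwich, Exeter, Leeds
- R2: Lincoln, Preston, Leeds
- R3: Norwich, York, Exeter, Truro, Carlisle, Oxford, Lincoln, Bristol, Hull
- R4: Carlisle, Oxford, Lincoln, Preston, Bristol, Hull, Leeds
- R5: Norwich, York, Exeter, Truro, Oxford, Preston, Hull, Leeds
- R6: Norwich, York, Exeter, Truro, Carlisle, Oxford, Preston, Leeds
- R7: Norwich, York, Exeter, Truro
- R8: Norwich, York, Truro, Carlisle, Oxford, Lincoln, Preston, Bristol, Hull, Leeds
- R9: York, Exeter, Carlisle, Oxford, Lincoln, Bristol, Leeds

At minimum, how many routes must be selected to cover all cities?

R1, R8 together cover {Norwich, York, Exeter, Truro, Carlisle, Oxford, Lincoln, Preston, Bristol, Hull, Leeds} — every city.
No single route contains all 11 cities, so 2 is optimal.

2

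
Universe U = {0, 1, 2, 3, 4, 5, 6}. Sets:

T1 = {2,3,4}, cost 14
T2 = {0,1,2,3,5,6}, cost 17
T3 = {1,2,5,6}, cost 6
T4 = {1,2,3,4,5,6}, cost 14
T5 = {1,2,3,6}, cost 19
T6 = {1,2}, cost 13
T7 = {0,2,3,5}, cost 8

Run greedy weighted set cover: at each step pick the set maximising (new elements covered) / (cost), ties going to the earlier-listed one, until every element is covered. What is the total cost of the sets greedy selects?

Pick 1: T3 adds 4 new (1, 2, 5, 6) at cost 6 (ratio 4/6).
Pick 2: T7 adds 2 new (0, 3) at cost 8 (ratio 2/8).
Pick 3: T1 adds 1 new (4) at cost 14 (ratio 1/14).
Greedy total cost: 6 + 8 + 14 = 28. (The true optimum is 22, so greedy overshoots here.)

28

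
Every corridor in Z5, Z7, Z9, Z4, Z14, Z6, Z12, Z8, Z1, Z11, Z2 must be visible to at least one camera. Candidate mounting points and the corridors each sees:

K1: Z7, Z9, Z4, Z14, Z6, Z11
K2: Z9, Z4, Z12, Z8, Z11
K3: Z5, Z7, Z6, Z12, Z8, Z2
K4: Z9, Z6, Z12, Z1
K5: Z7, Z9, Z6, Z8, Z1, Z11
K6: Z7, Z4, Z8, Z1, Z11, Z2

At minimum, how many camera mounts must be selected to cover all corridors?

3

K1, K3, K4 together cover {Z5, Z7, Z9, Z4, Z14, Z6, Z12, Z8, Z1, Z11, Z2} — every corridor.
No 2 of the 6 camera mounts cover everything (all 15 pairs fall short), so 3 is minimum.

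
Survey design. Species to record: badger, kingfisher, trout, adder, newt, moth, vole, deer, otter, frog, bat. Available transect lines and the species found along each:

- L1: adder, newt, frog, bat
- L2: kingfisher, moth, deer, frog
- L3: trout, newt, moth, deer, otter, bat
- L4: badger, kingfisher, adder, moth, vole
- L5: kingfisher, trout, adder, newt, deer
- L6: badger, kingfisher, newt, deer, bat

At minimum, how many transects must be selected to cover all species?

3

L1, L3, L4 together cover {badger, kingfisher, trout, adder, newt, moth, vole, deer, otter, frog, bat} — every species.
No 2 of the 6 transects cover everything (all 15 pairs fall short), so 3 is minimum.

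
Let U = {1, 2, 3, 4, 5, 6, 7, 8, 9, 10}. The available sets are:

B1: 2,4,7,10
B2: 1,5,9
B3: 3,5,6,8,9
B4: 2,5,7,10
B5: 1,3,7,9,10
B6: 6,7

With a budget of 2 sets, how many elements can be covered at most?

9

Choosing B1, B3 covers {2, 3, 4, 5, 6, 7, 8, 9, 10} — 9 elements.
No choice of 2 sets does better; here 1 is left uncovered.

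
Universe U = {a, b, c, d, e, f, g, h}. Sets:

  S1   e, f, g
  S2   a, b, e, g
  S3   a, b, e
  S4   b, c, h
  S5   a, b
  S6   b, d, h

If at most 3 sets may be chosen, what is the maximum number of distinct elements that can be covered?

Choosing S1, S2, S4 covers {a, b, c, e, f, g, h} — 7 elements.
No choice of 3 sets does better; here d is left uncovered.

7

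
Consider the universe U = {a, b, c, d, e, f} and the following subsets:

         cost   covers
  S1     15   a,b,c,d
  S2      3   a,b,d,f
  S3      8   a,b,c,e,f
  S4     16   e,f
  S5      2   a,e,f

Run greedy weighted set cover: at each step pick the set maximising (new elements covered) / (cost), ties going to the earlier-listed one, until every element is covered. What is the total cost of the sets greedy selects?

Pick 1: S5 adds 3 new (a, e, f) at cost 2 (ratio 3/2).
Pick 2: S2 adds 2 new (b, d) at cost 3 (ratio 2/3).
Pick 3: S3 adds 1 new (c) at cost 8 (ratio 1/8).
Greedy total cost: 2 + 3 + 8 = 13. (The true optimum is 11, so greedy overshoots here.)

13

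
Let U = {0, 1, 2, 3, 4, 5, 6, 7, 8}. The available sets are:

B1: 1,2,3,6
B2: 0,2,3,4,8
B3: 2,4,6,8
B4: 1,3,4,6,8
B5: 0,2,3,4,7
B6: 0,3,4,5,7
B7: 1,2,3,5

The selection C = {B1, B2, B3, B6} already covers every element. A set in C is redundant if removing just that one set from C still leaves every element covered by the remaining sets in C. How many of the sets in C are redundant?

Drop B1: 1 uncovered — not redundant.
Drop B2: the rest still cover every element — redundant.
Drop B3: the rest still cover every element — redundant.
Drop B6: 5, 7 uncovered — not redundant.
2 redundant: B2, B3.

2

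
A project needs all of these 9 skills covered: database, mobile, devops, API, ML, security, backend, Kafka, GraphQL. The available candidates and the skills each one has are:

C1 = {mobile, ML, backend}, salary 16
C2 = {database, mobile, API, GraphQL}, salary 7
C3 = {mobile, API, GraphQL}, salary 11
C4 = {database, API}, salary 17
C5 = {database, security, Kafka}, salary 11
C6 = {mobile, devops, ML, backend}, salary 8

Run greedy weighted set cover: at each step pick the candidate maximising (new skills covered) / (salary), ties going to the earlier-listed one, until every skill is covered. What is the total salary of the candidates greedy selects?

Pick 1: C2 adds 4 new (database, mobile, API, GraphQL) at salary 7 (ratio 4/7).
Pick 2: C6 adds 3 new (devops, ML, backend) at salary 8 (ratio 3/8).
Pick 3: C5 adds 2 new (security, Kafka) at salary 11 (ratio 2/11).
Greedy total salary: 7 + 8 + 11 = 26.

26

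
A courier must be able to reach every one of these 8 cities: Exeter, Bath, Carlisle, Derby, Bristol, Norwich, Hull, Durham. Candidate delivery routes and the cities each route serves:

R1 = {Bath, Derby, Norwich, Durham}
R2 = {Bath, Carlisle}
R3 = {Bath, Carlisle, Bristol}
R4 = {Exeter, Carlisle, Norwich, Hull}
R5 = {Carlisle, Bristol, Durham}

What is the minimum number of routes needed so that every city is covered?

R1, R3, R4 together cover {Exeter, Bath, Carlisle, Derby, Bristol, Norwich, Hull, Durham} — every city.
No 2 of the 5 routes cover everything (all 10 pairs fall short), so 3 is minimum.

3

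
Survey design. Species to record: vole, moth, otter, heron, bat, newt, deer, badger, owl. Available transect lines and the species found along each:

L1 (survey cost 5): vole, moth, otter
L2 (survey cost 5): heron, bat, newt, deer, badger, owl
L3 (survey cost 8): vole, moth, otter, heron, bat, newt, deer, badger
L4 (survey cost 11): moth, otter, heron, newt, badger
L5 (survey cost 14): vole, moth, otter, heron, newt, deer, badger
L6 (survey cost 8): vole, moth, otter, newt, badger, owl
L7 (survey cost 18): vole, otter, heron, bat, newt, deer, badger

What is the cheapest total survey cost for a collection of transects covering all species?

L1, L2 cover every species at survey cost 5 + 5 = 10.
Any cover uses at least 2 transects; among all covering selections none totals below 10.

10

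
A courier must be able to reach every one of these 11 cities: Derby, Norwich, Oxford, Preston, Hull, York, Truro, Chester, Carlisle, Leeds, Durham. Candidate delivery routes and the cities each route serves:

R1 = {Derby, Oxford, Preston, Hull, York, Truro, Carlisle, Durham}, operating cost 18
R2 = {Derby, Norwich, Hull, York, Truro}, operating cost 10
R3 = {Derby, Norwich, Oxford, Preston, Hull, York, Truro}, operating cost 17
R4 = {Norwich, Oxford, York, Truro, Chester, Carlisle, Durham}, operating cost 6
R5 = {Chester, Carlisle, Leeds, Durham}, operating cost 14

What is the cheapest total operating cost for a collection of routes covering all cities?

31

R3, R5 cover every city at operating cost 17 + 14 = 31.
Any cover uses at least 2 routes; among all covering selections none totals below 31.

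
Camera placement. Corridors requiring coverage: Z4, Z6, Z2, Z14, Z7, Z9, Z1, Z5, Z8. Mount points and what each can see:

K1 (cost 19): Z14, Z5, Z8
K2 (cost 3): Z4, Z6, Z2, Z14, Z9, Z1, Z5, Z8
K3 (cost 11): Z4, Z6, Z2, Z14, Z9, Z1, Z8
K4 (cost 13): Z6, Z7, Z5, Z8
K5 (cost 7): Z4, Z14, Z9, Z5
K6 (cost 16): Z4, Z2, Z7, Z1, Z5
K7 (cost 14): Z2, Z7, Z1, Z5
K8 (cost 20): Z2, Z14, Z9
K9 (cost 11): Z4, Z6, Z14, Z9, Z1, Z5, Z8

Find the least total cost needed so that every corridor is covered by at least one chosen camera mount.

16

K2, K4 cover every corridor at cost 3 + 13 = 16.
Any cover uses at least 2 camera mounts; among all covering selections none totals below 16.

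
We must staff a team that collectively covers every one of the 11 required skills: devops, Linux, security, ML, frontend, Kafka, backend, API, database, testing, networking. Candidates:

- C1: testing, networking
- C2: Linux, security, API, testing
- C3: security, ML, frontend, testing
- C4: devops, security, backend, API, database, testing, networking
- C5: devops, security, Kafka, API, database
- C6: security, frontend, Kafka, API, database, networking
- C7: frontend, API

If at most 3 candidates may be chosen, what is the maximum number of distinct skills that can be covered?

Choosing C2, C3, C4 covers {devops, Linux, security, ML, frontend, backend, API, database, testing, networking} — 10 skills.
No choice of 3 candidates does better; here Kafka is left uncovered.

10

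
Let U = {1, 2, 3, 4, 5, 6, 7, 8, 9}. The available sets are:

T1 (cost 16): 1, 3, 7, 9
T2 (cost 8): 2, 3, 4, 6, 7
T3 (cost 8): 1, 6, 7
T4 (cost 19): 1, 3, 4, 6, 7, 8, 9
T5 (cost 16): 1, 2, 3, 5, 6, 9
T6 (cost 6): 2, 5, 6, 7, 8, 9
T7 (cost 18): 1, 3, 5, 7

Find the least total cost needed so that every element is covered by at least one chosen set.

22

T2, T3, T6 cover every element at cost 8 + 8 + 6 = 22.
Any cover uses at least 2 sets; among all covering selections none totals below 22.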